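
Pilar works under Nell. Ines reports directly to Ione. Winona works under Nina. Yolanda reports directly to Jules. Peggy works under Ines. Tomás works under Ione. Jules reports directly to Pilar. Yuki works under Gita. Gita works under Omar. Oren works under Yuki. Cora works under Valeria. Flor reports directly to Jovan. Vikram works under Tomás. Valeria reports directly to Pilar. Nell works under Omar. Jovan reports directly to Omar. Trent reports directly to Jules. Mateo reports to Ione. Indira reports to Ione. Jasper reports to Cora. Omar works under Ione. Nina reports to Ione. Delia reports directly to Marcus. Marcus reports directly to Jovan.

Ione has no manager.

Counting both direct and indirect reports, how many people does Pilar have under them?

Pilar directly manages Valeria, Jules. Under Valeria: Cora, Jasper (2). Under Jules: Yolanda, Trent (2). So Pilar's organization is 2 direct reports plus everyone under them: 3 + 3 = 6.

6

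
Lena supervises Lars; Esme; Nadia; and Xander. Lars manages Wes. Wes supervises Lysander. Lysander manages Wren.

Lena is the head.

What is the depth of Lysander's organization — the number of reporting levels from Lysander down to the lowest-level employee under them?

The longest chain under Lysander runs Lysander → Wren, which is 1 level below Lysander.

1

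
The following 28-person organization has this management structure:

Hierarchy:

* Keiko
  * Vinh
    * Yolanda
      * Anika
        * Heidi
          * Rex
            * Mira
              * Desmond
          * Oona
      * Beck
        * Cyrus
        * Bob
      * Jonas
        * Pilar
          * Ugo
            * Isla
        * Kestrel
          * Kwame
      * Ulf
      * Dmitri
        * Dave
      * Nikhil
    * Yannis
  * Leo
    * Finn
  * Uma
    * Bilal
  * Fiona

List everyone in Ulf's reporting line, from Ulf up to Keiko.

Ulf -> Yolanda -> Vinh -> Keiko

Ulf reports to Yolanda. Yolanda reports to Vinh. Vinh reports to Keiko. Keiko is at the top.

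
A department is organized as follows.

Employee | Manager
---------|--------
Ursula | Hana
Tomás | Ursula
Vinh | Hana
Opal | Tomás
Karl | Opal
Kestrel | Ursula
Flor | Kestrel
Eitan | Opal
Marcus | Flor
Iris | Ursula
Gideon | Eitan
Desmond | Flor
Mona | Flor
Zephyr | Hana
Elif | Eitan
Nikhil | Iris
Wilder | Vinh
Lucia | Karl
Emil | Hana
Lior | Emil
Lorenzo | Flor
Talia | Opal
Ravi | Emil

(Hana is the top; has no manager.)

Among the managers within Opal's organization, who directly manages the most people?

Direct-report counts within Opal's organization: Opal has 3; Eitan has 2; Karl has 1. The largest is 3, held by Opal.

Opal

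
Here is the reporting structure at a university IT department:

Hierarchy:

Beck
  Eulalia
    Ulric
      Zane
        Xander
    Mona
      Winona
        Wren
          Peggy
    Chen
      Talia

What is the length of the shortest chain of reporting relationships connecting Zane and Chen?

Zane is 2 levels below Eulalia, and Chen is 1 level below Eulalia (their lowest common manager). The shortest path runs up from Zane to Eulalia and back down to Chen: 2 + 1 = 3 links.

3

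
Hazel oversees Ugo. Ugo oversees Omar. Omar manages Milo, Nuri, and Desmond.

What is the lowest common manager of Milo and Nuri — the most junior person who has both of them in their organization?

Milo's chain of managers is Omar, Ugo, Hazel. Nuri's chain of managers is Omar, Ugo, Hazel. The first manager that appears in both chains is Omar.

Omar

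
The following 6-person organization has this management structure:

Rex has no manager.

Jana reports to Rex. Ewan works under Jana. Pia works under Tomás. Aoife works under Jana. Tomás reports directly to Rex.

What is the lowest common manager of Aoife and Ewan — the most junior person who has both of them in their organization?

Aoife's chain of managers is Jana, Rex. Ewan's chain of managers is Jana, Rex. The first manager that appears in both chains is Jana.

Jana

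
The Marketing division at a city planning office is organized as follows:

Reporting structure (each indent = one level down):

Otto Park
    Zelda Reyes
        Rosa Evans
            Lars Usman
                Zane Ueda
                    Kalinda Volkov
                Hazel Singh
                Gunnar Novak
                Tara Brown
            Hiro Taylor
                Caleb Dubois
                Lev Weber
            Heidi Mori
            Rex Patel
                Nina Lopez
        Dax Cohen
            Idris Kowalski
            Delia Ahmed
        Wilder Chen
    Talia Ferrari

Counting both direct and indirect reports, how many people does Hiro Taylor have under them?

Hiro Taylor directly manages Caleb Dubois, Lev Weber. Caleb Dubois has no reports. Lev Weber has no reports. So Hiro Taylor's organization is 2 direct reports plus everyone under them: 1 + 1 = 2.

2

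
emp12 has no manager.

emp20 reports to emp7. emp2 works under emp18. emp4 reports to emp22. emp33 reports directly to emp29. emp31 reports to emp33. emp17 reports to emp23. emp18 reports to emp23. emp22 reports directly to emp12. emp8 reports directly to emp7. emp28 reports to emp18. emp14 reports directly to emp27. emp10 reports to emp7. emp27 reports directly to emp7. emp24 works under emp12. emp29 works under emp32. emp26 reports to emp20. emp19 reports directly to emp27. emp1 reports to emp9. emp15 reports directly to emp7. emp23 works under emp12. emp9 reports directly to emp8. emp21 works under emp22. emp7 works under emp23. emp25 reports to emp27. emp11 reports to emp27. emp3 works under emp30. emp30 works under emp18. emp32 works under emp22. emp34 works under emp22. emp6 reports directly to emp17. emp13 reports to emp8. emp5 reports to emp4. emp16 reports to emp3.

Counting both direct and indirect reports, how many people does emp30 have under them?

emp30 directly manages emp3. Under emp3: emp16 (1). That's 2 in total.

2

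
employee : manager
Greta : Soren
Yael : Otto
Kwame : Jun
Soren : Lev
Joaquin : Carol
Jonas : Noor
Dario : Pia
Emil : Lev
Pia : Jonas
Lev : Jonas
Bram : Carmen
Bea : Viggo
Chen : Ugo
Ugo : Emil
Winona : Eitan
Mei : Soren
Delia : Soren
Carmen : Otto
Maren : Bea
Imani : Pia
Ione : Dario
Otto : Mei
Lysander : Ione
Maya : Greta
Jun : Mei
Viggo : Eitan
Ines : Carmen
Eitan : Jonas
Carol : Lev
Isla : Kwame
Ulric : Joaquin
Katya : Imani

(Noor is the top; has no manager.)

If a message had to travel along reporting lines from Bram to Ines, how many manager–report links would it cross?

2

Bram is 1 level below Carmen, and Ines is 1 level below Carmen (their lowest common manager). The shortest path runs up from Bram to Carmen and back down to Ines: 1 + 1 = 2 links.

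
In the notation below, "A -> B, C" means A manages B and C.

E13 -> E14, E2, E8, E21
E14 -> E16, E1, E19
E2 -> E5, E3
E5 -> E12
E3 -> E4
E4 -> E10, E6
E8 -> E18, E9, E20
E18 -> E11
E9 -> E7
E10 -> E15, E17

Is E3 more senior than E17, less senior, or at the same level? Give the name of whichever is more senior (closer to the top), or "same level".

E3 is 2 levels below E13; E17 is 5. E3 is higher.

E3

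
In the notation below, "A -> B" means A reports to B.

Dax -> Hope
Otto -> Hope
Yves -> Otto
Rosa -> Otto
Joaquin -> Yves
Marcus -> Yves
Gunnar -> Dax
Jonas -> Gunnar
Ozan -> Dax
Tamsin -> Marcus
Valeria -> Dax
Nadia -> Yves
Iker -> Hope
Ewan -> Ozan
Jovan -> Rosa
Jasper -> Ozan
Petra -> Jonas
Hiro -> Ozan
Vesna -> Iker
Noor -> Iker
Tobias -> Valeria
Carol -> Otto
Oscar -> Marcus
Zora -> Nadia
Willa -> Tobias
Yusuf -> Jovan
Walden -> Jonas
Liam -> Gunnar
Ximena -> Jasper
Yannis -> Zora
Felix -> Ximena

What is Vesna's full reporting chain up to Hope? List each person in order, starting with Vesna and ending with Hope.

Vesna reports to Iker. Iker reports to Hope. Hope is at the top.

Vesna -> Iker -> Hope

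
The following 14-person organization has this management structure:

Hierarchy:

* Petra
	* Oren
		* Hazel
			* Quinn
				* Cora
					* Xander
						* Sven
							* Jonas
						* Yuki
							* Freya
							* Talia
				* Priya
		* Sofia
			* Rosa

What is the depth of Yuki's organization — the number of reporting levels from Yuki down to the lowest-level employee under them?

1

The longest chain under Yuki runs Yuki → Talia, which is 1 level below Yuki.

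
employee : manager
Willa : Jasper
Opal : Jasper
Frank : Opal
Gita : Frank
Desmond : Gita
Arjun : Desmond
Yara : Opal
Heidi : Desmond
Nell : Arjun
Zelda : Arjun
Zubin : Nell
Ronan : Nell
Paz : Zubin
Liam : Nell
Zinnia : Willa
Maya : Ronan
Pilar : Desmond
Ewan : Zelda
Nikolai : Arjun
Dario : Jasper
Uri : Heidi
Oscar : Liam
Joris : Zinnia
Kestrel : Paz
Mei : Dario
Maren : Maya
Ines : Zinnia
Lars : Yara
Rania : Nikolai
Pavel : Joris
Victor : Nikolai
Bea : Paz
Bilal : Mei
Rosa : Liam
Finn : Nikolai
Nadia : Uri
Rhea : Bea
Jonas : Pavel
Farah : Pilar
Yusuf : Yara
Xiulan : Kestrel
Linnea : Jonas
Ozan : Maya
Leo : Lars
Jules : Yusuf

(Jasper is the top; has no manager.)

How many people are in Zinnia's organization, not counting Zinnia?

5

Zinnia directly manages Joris, Ines. Under Joris: Pavel, Jonas, Linnea (3). Ines has no reports. So Zinnia's organization is 2 direct reports plus everyone under them: 4 + 1 = 5.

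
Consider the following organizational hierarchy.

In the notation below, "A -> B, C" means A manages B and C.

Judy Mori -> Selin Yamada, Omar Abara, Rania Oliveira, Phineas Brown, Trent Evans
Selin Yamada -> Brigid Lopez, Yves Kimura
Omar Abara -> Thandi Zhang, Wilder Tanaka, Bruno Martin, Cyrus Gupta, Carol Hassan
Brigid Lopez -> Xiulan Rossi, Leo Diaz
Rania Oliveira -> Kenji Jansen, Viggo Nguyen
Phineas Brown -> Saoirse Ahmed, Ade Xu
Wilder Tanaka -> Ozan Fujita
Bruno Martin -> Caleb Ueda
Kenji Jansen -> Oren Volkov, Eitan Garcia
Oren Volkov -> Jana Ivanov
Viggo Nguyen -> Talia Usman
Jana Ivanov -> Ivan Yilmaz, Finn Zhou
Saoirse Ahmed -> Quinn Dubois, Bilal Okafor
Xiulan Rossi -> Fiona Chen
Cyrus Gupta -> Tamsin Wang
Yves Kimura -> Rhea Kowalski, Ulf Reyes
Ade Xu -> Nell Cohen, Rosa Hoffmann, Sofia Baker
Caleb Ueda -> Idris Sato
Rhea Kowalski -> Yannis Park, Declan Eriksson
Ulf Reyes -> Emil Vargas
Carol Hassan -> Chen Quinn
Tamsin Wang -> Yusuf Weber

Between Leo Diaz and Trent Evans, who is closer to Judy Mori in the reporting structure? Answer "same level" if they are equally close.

Trent Evans

Leo Diaz is 3 levels below Judy Mori; Trent Evans is 1. Trent Evans is higher.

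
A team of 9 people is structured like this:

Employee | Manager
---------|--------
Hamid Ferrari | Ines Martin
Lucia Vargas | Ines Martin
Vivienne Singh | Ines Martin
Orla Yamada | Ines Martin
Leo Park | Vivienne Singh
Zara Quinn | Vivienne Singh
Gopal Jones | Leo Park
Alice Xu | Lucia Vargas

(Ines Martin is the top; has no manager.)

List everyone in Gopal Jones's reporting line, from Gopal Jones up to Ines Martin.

Gopal Jones -> Leo Park -> Vivienne Singh -> Ines Martin

Gopal Jones reports to Leo Park. Leo Park reports to Vivienne Singh. Vivienne Singh reports to Ines Martin. Ines Martin is at the top.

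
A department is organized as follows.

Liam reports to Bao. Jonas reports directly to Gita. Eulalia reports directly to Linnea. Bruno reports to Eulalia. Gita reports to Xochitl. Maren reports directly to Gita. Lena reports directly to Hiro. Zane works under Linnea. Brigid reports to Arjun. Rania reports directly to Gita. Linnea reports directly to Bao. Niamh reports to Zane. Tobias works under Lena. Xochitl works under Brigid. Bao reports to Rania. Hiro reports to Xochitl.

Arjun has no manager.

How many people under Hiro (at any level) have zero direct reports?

1

The only person in Hiro's organization with no one reporting to them is Tobias. That is 1.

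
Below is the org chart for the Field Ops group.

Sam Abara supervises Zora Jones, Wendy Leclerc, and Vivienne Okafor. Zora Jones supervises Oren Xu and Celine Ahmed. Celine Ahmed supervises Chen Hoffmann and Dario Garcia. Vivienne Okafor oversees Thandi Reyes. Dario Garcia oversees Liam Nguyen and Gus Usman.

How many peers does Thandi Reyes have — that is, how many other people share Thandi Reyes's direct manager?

Thandi Reyes reports to Vivienne Okafor, and Vivienne Okafor has no other direct reports. Thandi Reyes has 0 peers.

0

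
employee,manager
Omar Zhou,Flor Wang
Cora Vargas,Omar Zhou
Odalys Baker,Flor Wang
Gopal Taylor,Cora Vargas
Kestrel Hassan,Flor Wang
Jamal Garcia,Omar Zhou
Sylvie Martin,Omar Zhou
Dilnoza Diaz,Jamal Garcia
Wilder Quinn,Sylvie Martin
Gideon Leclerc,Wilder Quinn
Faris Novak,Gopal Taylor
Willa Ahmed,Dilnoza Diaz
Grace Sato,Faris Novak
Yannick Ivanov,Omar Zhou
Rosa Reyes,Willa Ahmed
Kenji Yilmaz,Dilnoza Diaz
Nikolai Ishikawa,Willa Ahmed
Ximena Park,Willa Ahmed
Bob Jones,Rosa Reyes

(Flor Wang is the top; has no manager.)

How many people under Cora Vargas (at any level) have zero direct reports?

The only person in Cora Vargas's organization with no one reporting to them is Grace Sato. That is 1.

1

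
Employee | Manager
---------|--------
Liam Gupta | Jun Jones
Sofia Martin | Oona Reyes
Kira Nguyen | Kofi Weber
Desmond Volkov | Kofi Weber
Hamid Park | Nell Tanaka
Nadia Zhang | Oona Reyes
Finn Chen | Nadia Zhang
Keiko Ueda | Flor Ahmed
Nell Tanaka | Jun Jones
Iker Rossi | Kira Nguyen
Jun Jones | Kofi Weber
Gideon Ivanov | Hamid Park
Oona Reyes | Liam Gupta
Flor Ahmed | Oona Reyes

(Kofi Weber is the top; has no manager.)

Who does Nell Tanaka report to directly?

Jun Jones

Nell Tanaka reports directly to Jun Jones.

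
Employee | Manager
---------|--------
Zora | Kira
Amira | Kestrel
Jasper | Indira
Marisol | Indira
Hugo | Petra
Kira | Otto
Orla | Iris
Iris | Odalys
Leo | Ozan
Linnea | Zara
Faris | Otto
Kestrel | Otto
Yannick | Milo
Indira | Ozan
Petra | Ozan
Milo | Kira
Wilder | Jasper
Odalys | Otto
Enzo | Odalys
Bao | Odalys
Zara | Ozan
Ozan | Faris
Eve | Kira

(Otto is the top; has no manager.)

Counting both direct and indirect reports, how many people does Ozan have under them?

9

Ozan directly manages Indira, Petra, Zara, Leo. Under Indira: Marisol, Jasper, Wilder (3). Under Petra: Hugo (1). Under Zara: Linnea (1). Leo has no reports. So Ozan's organization is 4 direct reports plus everyone under them: 4 + 2 + 2 + 1 = 9.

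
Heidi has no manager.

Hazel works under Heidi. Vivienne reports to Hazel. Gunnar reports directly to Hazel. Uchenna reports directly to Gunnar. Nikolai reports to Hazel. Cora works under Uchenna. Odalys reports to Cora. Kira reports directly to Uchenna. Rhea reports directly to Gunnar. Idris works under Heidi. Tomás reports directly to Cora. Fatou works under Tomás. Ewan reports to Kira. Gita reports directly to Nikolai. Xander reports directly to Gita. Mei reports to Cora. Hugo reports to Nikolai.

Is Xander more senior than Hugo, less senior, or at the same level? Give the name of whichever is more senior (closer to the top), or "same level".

Hugo

Xander is 4 levels below Heidi; Hugo is 3. Hugo is higher.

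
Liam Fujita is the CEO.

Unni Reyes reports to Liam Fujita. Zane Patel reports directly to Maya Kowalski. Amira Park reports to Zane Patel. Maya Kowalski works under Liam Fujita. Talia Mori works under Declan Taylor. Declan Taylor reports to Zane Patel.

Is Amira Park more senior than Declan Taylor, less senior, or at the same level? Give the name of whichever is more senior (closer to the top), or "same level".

same level

Both Amira Park and Declan Taylor are 3 levels below Liam Fujita.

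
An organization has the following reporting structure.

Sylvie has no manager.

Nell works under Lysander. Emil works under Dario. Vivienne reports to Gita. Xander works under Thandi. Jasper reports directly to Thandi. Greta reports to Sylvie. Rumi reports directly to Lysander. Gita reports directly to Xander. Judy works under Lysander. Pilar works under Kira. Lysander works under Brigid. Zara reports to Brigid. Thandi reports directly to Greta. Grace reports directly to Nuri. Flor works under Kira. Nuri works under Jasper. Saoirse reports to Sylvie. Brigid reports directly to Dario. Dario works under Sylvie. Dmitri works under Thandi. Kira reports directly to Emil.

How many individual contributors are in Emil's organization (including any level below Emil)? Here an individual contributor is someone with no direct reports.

2

The people in Emil's organization with no one reporting to them are Pilar, Flor. That is 2.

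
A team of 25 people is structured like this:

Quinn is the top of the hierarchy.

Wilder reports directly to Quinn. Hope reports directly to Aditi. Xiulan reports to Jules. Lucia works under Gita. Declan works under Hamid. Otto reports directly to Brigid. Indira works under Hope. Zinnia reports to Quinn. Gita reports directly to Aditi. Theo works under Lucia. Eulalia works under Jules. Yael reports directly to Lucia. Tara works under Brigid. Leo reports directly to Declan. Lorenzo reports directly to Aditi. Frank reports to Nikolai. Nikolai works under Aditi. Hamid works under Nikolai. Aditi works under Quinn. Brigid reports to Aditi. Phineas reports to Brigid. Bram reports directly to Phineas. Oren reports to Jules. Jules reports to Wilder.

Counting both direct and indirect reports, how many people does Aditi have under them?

17

Aditi directly manages Nikolai, Gita, Brigid, Lorenzo, Hope. Under Nikolai: Hamid, Declan, Leo, Frank (4). Under Gita: Lucia, Theo, Yael (3). Under Brigid: Otto, Phineas, Bram, Tara (4). Lorenzo has no reports. Under Hope: Indira (1). So Aditi's organization is 5 direct reports plus everyone under them: 5 + 4 + 5 + 1 + 2 = 17.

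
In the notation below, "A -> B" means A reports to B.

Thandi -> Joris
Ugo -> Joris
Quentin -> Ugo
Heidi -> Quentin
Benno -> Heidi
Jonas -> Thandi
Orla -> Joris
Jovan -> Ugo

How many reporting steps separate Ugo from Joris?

Chain from Ugo up to Joris: Ugo → Joris. That is 1 step up, so Ugo is 1 level below Joris.

1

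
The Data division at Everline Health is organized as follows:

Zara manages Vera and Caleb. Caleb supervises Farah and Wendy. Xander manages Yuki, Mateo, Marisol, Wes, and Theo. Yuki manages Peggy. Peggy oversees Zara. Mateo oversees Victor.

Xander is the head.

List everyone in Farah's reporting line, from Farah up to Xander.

Farah reports to Caleb. Caleb reports to Zara. Zara reports to Peggy. Peggy reports to Yuki. Yuki reports to Xander. Xander is at the top.

Farah -> Caleb -> Zara -> Peggy -> Yuki -> Xander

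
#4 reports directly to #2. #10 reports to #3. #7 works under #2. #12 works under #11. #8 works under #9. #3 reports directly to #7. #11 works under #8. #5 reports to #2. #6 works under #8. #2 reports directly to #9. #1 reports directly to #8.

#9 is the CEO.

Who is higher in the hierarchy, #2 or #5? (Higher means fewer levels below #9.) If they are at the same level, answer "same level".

#2

#2 is 1 level below #9; #5 is 2. #2 is higher.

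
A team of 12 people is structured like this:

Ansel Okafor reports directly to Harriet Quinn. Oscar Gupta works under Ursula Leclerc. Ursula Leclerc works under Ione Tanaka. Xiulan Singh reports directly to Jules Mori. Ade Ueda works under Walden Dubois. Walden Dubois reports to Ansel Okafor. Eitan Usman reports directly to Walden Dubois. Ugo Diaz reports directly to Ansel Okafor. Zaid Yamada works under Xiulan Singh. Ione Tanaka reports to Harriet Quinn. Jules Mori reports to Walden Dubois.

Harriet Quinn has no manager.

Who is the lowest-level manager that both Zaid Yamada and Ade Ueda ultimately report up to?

Zaid Yamada's chain of managers is Xiulan Singh, Jules Mori, Walden Dubois, Ansel Okafor, Harriet Quinn. Ade Ueda's chain of managers is Walden Dubois, Ansel Okafor, Harriet Quinn. The first manager that appears in both chains is Walden Dubois.

Walden Dubois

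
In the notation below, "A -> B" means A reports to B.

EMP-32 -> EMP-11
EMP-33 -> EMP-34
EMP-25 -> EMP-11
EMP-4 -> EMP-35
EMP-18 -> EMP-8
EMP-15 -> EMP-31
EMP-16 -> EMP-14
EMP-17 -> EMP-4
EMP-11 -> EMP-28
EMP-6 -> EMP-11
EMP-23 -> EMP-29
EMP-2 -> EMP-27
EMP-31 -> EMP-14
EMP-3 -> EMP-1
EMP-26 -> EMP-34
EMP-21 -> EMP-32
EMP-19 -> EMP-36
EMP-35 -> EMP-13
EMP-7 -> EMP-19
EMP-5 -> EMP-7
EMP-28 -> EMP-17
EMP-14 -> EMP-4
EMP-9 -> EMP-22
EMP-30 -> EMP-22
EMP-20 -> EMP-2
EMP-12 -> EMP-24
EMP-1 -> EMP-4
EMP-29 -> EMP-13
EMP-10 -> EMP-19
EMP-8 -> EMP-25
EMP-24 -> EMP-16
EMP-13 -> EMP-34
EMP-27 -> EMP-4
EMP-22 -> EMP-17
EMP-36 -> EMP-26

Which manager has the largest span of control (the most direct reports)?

EMP-4

Direct-report counts: EMP-34 has 3; EMP-26 has 1; EMP-36 has 1; EMP-19 has 2; EMP-7 has 1; EMP-13 has 2; EMP-29 has 1; EMP-35 has 1; EMP-4 has 4; EMP-27 has 1; EMP-2 has 1; EMP-1 has 1; EMP-17 has 2; EMP-22 has 2; EMP-28 has 1; EMP-11 has 3; EMP-25 has 1; EMP-8 has 1; EMP-32 has 1; EMP-14 has 2; EMP-16 has 1; EMP-24 has 1; EMP-31 has 1. The largest is 4, held by EMP-4.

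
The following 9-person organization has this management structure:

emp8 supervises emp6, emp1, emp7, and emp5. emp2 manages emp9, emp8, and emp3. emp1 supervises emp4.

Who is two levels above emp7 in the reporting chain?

emp7 reports to emp8, and emp8 reports to emp2. So emp7's skip-level manager is emp2.

emp2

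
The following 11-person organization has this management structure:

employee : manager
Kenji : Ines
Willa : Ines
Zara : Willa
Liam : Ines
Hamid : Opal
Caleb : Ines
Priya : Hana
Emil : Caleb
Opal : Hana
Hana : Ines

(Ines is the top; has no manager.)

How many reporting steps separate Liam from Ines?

Chain from Liam up to Ines: Liam → Ines. That is 1 step up, so Liam is 1 level below Ines.

1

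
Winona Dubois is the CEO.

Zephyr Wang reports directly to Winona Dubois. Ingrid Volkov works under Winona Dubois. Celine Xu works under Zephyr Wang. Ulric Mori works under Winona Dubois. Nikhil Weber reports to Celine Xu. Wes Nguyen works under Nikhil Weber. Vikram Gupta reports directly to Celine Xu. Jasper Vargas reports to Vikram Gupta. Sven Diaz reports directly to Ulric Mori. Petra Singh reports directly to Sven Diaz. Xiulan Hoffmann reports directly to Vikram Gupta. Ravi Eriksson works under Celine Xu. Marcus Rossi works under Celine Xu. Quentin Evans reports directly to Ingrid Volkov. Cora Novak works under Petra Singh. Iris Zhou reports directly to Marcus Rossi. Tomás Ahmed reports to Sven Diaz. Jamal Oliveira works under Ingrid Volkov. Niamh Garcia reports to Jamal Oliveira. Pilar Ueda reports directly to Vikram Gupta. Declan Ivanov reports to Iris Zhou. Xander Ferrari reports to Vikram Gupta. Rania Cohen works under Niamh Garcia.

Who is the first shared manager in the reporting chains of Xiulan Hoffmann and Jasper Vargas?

Vikram Gupta

Xiulan Hoffmann's chain of managers is Vikram Gupta, Celine Xu, Zephyr Wang, Winona Dubois. Jasper Vargas's chain of managers is Vikram Gupta, Celine Xu, Zephyr Wang, Winona Dubois. The first manager that appears in both chains is Vikram Gupta.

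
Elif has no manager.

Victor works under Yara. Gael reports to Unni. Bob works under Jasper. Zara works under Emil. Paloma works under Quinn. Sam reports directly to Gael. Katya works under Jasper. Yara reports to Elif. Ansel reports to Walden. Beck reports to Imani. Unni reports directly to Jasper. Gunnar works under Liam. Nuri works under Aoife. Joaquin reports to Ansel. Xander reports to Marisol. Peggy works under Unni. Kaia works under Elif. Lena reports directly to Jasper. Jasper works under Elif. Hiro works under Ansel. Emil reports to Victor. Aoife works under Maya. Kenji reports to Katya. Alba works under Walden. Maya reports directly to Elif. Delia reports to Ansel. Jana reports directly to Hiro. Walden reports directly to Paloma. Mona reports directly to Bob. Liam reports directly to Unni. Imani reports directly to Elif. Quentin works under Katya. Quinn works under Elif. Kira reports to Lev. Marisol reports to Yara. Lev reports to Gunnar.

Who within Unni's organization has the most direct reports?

Direct-report counts within Unni's organization: Unni has 3; Gael has 1; Liam has 1; Gunnar has 1; Lev has 1. The largest is 3, held by Unni.

Unni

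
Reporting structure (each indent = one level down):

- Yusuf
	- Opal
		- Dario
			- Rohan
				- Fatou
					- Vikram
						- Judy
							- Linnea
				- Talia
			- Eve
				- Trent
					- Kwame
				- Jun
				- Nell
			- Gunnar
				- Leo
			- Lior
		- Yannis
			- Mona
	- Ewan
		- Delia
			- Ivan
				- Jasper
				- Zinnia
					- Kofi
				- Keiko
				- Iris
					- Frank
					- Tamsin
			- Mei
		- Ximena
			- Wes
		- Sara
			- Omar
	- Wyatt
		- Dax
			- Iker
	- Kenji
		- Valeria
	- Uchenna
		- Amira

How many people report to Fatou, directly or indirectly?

Fatou directly manages Vikram. Under Vikram: Judy, Linnea (2). That's 3 in total.

3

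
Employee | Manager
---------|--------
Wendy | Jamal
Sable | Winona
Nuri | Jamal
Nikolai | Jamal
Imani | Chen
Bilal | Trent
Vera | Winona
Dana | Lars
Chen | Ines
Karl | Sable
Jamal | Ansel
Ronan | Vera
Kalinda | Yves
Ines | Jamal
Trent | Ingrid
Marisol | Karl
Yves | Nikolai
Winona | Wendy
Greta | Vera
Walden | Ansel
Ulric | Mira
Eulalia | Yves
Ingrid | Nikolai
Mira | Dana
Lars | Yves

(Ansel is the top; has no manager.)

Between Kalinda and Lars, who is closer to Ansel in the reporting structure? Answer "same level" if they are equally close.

same level

Both Kalinda and Lars are 4 levels below Ansel.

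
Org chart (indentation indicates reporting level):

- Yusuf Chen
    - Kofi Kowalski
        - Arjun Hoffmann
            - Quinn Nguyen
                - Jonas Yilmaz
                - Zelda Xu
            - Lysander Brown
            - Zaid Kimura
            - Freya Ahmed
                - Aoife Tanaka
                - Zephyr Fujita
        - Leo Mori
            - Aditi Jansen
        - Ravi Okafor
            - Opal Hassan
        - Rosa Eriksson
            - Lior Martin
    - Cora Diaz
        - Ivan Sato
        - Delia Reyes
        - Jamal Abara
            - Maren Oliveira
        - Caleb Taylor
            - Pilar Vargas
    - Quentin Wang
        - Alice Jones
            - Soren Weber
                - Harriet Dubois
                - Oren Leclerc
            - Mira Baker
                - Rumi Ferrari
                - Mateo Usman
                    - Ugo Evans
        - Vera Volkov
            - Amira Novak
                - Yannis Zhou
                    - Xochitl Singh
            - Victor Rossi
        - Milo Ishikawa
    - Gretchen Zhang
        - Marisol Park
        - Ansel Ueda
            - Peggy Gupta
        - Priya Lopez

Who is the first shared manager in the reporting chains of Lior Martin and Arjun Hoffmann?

Kofi Kowalski

Lior Martin's chain of managers is Rosa Eriksson, Kofi Kowalski, Yusuf Chen. Arjun Hoffmann's chain of managers is Kofi Kowalski, Yusuf Chen. The first manager that appears in both chains is Kofi Kowalski.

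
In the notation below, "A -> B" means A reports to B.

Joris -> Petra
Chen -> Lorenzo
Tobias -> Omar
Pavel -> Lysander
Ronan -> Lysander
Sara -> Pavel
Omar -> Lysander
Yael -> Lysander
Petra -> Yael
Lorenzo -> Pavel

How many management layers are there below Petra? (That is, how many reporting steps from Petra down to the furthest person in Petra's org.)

1

The longest chain under Petra runs Petra → Joris, which is 1 level below Petra.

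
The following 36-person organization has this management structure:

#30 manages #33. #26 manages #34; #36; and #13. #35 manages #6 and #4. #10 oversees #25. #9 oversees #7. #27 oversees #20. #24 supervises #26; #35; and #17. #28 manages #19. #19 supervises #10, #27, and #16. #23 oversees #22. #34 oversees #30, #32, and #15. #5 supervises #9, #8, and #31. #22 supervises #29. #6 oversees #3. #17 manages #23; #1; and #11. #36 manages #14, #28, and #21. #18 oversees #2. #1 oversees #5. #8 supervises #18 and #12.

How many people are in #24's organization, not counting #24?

35

#24 directly manages #26, #35, #17. Under #26: #13, #36, #14, #21, #28, #19, #16, #27, #20, #10, #25, #34, #15, #32, #30, #33 (16). Under #35: #4, #6, #3 (3). Under #17: #11, #1, #5, #31, #8, #18, #2, #12, #9, #7, #23, #22, #29 (13). So #24's organization is 3 direct reports plus everyone under them: 17 + 4 + 14 = 35.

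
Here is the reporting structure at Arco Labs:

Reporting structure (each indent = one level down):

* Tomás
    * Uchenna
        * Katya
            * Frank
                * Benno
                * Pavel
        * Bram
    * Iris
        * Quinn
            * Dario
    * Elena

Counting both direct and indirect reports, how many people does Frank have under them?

2

Frank directly manages Benno, Pavel. Benno has no reports. Pavel has no reports. So Frank's organization is 2 direct reports plus everyone under them: 1 + 1 = 2.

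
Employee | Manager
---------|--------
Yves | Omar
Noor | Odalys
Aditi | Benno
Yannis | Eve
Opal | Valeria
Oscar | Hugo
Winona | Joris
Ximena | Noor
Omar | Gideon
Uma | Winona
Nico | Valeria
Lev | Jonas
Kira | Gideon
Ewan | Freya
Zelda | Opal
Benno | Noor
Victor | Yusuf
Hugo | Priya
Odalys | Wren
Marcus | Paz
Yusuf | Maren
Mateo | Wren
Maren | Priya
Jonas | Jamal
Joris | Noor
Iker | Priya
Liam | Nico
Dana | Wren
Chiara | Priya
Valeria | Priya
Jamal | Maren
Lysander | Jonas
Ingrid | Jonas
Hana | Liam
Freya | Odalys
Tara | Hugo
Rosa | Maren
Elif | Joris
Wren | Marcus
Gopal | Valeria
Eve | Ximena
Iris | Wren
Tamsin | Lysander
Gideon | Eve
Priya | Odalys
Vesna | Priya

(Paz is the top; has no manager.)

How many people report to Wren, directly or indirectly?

Wren directly manages Odalys, Dana, Mateo, Iris. Under Odalys: Freya, Ewan, Noor, Joris, Winona, Uma, Elif, Benno, Aditi, Ximena, Eve, Yannis, Gideon, Omar, Yves, Kira, Priya, Vesna, Iker, Chiara, Hugo, Tara, Oscar, Valeria, Gopal, Opal, Zelda, Nico, Liam, Hana, Maren, Yusuf, Victor, Rosa, Jamal, Jonas, Ingrid, Lev, Lysander, Tamsin (40). Dana has no reports. Mateo has no reports. Iris has no reports. So Wren's organization is 4 direct reports plus everyone under them: 41 + 1 + 1 + 1 = 44.

44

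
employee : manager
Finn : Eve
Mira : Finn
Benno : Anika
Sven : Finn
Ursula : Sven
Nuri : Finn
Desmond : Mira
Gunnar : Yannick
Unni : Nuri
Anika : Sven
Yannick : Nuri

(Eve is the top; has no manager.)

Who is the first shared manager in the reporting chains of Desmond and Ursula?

Desmond's chain of managers is Mira, Finn, Eve. Ursula's chain of managers is Sven, Finn, Eve. The first manager that appears in both chains is Finn.

Finn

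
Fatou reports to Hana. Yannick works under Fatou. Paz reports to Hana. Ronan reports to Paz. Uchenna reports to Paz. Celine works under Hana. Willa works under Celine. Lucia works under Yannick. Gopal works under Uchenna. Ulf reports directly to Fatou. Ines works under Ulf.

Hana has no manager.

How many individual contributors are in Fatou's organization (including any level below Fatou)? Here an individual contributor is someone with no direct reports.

The people in Fatou's organization with no one reporting to them are Ines, Lucia. That is 2.

2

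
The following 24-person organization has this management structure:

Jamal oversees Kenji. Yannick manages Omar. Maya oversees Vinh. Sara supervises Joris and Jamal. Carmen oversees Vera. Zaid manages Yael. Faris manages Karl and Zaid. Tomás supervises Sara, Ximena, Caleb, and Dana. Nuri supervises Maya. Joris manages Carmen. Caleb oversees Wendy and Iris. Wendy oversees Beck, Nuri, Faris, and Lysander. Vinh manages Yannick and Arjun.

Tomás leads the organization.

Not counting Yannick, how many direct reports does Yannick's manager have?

1

Yannick reports to Vinh. Vinh's other direct reports are Arjun — 1 peer.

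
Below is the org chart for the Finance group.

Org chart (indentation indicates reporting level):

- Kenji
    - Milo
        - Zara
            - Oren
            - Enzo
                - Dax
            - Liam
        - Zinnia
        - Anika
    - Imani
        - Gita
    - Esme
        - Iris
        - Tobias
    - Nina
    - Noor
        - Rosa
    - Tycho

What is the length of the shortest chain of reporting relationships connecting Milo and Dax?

3

Dax is in Milo's organization: the chain from Dax up to Milo is Dax → Enzo → Zara → Milo, which is 3 links.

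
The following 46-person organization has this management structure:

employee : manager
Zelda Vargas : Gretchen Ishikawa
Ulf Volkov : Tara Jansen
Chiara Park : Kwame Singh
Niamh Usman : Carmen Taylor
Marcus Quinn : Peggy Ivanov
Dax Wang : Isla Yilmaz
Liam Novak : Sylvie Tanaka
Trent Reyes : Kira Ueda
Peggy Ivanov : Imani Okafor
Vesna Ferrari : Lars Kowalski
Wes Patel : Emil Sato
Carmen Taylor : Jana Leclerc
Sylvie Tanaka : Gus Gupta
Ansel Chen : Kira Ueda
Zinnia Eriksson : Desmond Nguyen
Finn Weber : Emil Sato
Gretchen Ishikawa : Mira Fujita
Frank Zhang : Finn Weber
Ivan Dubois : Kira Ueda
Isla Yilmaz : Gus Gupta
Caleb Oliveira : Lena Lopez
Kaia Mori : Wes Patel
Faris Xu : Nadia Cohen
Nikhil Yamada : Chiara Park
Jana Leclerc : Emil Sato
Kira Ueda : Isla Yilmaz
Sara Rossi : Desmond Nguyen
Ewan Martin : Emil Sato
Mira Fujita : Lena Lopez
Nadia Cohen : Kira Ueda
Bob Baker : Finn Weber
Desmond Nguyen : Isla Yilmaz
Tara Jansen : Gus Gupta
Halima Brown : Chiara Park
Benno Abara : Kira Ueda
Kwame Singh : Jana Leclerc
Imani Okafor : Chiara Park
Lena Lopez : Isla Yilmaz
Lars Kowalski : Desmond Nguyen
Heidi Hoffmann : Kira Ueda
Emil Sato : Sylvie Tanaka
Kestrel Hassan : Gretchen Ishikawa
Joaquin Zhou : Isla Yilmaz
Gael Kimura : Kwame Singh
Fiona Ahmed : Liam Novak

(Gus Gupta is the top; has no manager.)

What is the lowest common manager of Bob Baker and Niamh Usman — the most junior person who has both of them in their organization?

Emil Sato

Bob Baker's chain of managers is Finn Weber, Emil Sato, Sylvie Tanaka, Gus Gupta. Niamh Usman's chain of managers is Carmen Taylor, Jana Leclerc, Emil Sato, Sylvie Tanaka, Gus Gupta. The first manager that appears in both chains is Emil Sato.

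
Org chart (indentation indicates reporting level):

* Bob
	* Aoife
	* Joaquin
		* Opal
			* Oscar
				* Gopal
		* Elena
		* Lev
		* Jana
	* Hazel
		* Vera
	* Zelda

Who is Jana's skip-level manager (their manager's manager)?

Bob

Jana reports to Joaquin, and Joaquin reports to Bob. So Jana's skip-level manager is Bob.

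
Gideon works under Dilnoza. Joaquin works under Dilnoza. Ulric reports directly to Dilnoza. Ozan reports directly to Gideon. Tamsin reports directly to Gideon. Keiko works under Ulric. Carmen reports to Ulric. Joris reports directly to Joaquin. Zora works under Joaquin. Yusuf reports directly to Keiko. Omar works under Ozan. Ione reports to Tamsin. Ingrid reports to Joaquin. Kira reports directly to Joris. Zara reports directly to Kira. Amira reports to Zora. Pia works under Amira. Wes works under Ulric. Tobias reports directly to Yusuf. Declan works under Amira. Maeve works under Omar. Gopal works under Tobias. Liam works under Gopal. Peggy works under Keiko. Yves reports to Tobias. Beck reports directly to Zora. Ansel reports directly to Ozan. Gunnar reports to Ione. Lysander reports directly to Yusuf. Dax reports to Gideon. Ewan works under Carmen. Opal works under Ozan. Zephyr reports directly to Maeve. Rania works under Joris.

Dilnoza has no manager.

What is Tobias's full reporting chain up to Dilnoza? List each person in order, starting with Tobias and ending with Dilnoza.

Tobias reports to Yusuf. Yusuf reports to Keiko. Keiko reports to Ulric. Ulric reports to Dilnoza. Dilnoza is at the top.

Tobias -> Yusuf -> Keiko -> Ulric -> Dilnoza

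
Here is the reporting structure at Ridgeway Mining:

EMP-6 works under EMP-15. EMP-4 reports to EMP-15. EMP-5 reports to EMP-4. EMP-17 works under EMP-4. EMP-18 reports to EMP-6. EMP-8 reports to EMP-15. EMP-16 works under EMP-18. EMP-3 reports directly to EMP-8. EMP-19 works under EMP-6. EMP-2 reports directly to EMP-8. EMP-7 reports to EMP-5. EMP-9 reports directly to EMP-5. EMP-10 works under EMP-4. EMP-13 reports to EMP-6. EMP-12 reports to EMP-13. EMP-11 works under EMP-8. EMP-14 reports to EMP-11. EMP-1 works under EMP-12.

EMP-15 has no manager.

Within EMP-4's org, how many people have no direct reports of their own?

The people in EMP-4's organization with no one reporting to them are EMP-10, EMP-17, EMP-9, EMP-7. That is 4.

4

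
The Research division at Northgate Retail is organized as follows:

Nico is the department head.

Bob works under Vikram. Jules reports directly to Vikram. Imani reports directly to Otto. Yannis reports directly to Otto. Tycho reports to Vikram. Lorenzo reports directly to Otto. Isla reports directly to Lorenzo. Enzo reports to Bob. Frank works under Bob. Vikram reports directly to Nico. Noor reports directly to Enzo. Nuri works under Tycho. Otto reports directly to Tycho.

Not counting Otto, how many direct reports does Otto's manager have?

1

Otto reports to Tycho. Tycho's other direct reports are Nuri — 1 peer.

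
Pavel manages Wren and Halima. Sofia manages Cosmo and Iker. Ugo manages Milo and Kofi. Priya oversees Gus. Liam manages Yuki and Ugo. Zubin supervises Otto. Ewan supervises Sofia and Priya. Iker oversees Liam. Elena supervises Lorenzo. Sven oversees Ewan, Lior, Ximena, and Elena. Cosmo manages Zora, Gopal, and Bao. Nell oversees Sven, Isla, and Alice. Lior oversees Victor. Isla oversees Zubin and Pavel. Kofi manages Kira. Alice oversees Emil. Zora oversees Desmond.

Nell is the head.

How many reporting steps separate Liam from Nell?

Chain from Liam up to Nell: Liam → Iker → Sofia → Ewan → Sven → Nell. That is 5 steps up, so Liam is 5 levels below Nell.

5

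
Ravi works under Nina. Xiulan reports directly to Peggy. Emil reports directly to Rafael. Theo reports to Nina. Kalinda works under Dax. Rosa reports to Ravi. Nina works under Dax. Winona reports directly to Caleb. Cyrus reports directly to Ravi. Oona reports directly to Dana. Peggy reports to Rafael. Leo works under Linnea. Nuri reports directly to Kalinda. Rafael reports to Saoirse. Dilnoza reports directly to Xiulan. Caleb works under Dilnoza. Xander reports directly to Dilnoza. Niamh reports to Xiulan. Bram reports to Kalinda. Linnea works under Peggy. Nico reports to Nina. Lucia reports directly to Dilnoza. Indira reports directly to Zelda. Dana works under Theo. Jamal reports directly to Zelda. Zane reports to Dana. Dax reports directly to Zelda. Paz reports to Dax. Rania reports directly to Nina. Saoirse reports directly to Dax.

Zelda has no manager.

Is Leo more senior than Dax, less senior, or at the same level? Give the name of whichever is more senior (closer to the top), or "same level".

Leo is 6 levels below Zelda; Dax is 1. Dax is higher.

Dax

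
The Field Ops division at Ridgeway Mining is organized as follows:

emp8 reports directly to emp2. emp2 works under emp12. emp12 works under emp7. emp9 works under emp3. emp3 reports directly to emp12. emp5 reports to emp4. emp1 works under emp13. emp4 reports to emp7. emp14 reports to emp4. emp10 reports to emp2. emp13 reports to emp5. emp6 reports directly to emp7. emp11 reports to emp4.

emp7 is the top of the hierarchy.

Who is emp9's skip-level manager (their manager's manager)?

emp12

emp9 reports to emp3, and emp3 reports to emp12. So emp9's skip-level manager is emp12.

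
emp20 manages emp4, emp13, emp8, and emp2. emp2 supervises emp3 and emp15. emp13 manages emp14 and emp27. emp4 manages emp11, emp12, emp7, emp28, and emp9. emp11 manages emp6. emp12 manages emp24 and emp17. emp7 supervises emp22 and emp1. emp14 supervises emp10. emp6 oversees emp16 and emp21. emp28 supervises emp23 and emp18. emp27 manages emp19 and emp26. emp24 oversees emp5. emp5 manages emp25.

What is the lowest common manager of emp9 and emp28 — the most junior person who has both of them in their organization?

emp9's chain of managers is emp4, emp20. emp28's chain of managers is emp4, emp20. The first manager that appears in both chains is emp4.

emp4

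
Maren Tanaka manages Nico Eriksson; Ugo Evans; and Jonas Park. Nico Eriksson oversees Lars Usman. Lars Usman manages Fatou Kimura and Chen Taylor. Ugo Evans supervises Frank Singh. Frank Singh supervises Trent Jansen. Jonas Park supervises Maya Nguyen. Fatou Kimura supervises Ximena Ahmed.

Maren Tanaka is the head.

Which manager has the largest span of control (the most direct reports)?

Direct-report counts: Maren Tanaka has 3; Jonas Park has 1; Ugo Evans has 1; Frank Singh has 1; Nico Eriksson has 1; Lars Usman has 2; Fatou Kimura has 1. The largest is 3, held by Maren Tanaka.

Maren Tanaka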